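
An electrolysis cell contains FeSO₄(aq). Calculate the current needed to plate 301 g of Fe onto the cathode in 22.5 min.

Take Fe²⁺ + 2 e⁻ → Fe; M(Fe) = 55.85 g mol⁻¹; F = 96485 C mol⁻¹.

n(Fe) = 301 / 55.85 = 5.389 mol.
n(e⁻) = 2 × 5.389 = 10.78 mol.
Q = n(e⁻)·F = 10.78 × 96485 = 1040000 C.
I = Q/t = 1040000 / 1350.0 s = 770 A.

770 A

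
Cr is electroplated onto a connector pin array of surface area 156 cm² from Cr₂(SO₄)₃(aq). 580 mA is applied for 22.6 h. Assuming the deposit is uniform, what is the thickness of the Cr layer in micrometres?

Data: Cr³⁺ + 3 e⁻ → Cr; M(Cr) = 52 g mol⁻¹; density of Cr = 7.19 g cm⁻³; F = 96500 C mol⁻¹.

Q = I·t = 0.5800 × 81360 = 47190 C; n(e⁻) = 0.4890 mol.
n(Cr) = n(e⁻)/3 = 0.1630 mol, so m = 0.1630 × 52 = 8.476 g.
Volume = m/ρ = 8.476 / 7.19 = 1.179 cm³.
Thickness = V/A = 1.179 / 156 = 0.00756 cm = 75.6 μm.

75.6 μm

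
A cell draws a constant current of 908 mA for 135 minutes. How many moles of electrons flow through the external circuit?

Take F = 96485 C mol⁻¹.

Q = I·t = 0.9080 A × 8100.0 s = 7355 C.
n(e⁻) = Q/F = 7355 / 96485 = 0.0762 mol.

0.0762 mol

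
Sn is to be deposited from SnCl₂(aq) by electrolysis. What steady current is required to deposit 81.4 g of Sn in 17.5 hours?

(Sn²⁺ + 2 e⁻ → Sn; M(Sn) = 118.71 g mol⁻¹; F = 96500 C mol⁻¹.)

n(Sn) = 81.4 / 118.71 = 0.6857 mol.
n(e⁻) = 2 × 0.6857 = 1.371 mol.
Q = n(e⁻)·F = 1.371 × 96500 = 132300 C.
I = Q/t = 132300 / 63000 s = 2.10 A.

2.10 A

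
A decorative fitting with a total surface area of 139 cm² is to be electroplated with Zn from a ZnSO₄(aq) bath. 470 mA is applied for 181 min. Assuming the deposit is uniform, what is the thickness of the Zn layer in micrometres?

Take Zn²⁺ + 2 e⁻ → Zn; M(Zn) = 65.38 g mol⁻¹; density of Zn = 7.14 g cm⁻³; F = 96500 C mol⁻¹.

17.4 μm

Q = I·t = 0.4700 × 10860 = 5104 C; n(e⁻) = 0.05289 mol.
n(Zn) = n(e⁻)/2 = 0.02645 mol, so m = 0.02645 × 65.38 = 1.729 g.
Volume = m/ρ = 1.729 / 7.14 = 0.2422 cm³.
Thickness = V/A = 0.2422 / 139 = 0.00174 cm = 17.4 μm.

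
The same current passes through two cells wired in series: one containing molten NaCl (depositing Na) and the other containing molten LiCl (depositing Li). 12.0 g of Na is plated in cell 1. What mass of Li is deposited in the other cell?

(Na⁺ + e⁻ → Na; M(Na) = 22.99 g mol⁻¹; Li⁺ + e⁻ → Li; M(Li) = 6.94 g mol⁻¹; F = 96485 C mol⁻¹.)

n(Na) = 12.0 / 22.99 = 0.5220 mol.
Since Na⁺ + e⁻ → Na, n(e⁻) passed = 1 × 0.5220 = 0.5220 mol.
Cells in series carry the same charge, so the same 0.5220 mol of electrons passes through cell 2.
Li⁺ + e⁻ → Li, so n(Li) = 0.5220 / 1 = 0.5220 mol.
m(Li) = 0.5220 × 6.94 = 3.62 g.

3.62 g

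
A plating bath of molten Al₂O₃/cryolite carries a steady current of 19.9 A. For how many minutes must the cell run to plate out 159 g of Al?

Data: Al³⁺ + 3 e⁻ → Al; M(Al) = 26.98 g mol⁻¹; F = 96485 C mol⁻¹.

n(Al) = m/M = 159 / 26.98 = 5.893 mol.
Each Al atom requires 3 electrons, so n(e⁻) = 3 × 5.893 = 17.68 mol.
Q = n(e⁻)·F = 17.68 × 96485 = 1706000 C.
t = Q/I = 1706000 / 19.90 A = 85720 s = 1430 min.

1430 min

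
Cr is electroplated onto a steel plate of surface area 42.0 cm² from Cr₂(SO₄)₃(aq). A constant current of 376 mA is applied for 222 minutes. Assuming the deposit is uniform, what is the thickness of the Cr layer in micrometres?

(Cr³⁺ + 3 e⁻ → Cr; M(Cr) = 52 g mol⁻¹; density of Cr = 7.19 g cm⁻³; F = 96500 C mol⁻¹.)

Q = I·t = 0.3760 × 13320 = 5008 C; n(e⁻) = 0.05190 mol.
n(Cr) = n(e⁻)/3 = 0.01730 mol, so m = 0.01730 × 52 = 0.8996 g.
Volume = m/ρ = 0.8996 / 7.19 = 0.1251 cm³.
Thickness = V/A = 0.1251 / 42.0 = 0.00298 cm = 29.8 μm.

29.8 μm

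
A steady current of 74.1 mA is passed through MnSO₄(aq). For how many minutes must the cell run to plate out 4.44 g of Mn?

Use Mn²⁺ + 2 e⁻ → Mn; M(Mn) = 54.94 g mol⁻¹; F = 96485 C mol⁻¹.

n(Mn) = m/M = 4.44 / 54.94 = 0.08082 mol.
Each Mn atom requires 2 electrons, so n(e⁻) = 2 × 0.08082 = 0.1616 mol.
Q = n(e⁻)·F = 0.1616 × 96485 = 15590 C.
t = Q/I = 15590 / 0.07410 A = 210500 s = 3510 min.

3510 min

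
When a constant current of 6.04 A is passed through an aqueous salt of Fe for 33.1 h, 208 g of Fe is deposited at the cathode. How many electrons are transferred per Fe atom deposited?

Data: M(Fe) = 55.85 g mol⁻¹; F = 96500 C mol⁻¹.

2

Q = I·t = 6.040 A × 119160 s = 719700 C, so n(e⁻) = 719700/96500 = 7.458 mol.
n(Fe) deposited = 208 / 55.85 = 3.724 mol.
Electrons per atom = n(e⁻)/n(Fe) = 7.458 / 3.724 = 2.00 ≈ 2, so the ion is Fe²⁺.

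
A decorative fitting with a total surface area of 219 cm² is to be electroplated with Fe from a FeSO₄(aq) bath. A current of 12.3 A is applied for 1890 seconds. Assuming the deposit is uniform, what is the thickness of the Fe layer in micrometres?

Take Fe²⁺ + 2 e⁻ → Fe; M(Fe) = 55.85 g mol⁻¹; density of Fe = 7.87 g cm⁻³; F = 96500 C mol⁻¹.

Q = I·t = 12.30 × 1890.0 = 23250 C; n(e⁻) = 0.2409 mol.
n(Fe) = n(e⁻)/2 = 0.1205 mol, so m = 0.1205 × 55.85 = 6.727 g.
Volume = m/ρ = 6.727 / 7.87 = 0.8548 cm³.
Thickness = V/A = 0.8548 / 219 = 0.00390 cm = 39.0 μm.

39.0 μm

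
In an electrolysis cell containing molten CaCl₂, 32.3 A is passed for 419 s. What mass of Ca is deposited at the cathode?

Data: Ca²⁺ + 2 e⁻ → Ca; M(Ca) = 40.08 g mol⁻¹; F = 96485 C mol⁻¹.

2.81 g

Q = I·t = 32.30 A × 419.00 s = 13530 C.
n(e⁻) = Q/F = 13530 / 96485 = 0.1403 mol.
Ca²⁺ + 2 e⁻ → Ca, so n(Ca) = n(e⁻)/2 = 0.07013 mol.
m = n·M = 0.07013 × 40.08 = 2.81 g.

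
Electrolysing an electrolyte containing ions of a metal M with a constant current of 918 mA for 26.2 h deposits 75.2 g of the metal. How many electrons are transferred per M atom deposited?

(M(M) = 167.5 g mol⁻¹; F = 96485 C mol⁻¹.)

Q = I·t = 0.9180 A × 94320 s = 86590 C, so n(e⁻) = 86590/96485 = 0.8974 mol.
n(M) deposited = 75.2 / 167.5 = 0.4490 mol.
Electrons per atom = n(e⁻)/n(M) = 0.8974 / 0.4490 = 2.00 ≈ 2, so the ion is M²⁺.

2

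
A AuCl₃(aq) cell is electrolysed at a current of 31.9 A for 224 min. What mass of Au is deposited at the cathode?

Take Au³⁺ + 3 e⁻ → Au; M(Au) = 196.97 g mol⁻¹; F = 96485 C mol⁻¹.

Q = I·t = 31.90 A × 13440 s = 428700 C.
n(e⁻) = Q/F = 428700 / 96485 = 4.444 mol.
Au³⁺ + 3 e⁻ → Au, so n(Au) = n(e⁻)/3 = 1.481 mol.
m = n·M = 1.481 × 196.97 = 292 g.

292 g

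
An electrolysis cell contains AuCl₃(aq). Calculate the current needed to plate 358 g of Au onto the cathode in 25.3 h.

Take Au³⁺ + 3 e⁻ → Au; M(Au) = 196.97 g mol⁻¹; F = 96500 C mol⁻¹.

5.78 A

n(Au) = 358 / 196.97 = 1.818 mol.
n(e⁻) = 3 × 1.818 = 5.453 mol.
Q = n(e⁻)·F = 5.453 × 96500 = 526200 C.
I = Q/t = 526200 / 91080 s = 5.78 A.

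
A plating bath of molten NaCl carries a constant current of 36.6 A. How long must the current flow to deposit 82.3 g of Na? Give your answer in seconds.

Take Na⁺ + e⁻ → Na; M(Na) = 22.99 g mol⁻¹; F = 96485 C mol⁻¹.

n(Na) = m/M = 82.3 / 22.99 = 3.580 mol.
Each Na atom requires 1 electron, so n(e⁻) = 1 × 3.580 = 3.580 mol.
Q = n(e⁻)·F = 3.580 × 96485 = 345400 C.
t = Q/I = 345400 / 36.60 A = 9437 s.

9440 s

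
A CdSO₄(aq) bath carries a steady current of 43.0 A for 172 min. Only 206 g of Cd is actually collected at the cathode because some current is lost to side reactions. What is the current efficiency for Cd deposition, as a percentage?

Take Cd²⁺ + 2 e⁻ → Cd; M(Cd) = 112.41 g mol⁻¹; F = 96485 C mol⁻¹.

Q = I·t = 43.00 × 10320 = 443800 C; n(e⁻) = 443800/96485 = 4.599 mol.
Theoretical n(Cd) = n(e⁻)/2 = 2.300 mol, i.e. m_theo = 2.300 × 112.41 = 258.5 g.
Efficiency = m_actual / m_theo = 206 / 258.5 = 79.7 %.

79.7 %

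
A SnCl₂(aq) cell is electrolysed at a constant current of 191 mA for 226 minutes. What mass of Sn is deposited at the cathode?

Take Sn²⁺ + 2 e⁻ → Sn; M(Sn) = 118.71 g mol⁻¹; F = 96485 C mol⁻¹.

Q = I·t = 0.1910 A × 13560 s = 2590 C.
n(e⁻) = Q/F = 2590 / 96485 = 0.02684 mol.
Sn²⁺ + 2 e⁻ → Sn, so n(Sn) = n(e⁻)/2 = 0.01342 mol.
m = n·M = 0.01342 × 118.71 = 1.59 g.

1.59 g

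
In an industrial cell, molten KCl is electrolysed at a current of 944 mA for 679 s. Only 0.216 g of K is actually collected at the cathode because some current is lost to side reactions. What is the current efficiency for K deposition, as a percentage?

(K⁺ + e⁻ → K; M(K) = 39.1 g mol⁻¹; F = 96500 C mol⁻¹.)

83.2 %

Q = I·t = 0.9440 × 679.00 = 641.0 C; n(e⁻) = 641.0/96500 = 0.006642 mol.
Theoretical n(K) = n(e⁻)/1 = 0.006642 mol, i.e. m_theo = 0.006642 × 39.1 = 0.2597 g.
Efficiency = m_actual / m_theo = 0.216 / 0.2597 = 83.2 %.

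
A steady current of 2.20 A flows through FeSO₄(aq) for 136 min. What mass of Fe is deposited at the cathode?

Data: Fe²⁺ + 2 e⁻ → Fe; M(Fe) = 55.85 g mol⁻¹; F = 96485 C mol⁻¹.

5.20 g

Q = I·t = 2.200 A × 8160.0 s = 17950 C.
n(e⁻) = Q/F = 17950 / 96485 = 0.1861 mol.
Fe²⁺ + 2 e⁻ → Fe, so n(Fe) = n(e⁻)/2 = 0.09303 mol.
m = n·M = 0.09303 × 55.85 = 5.20 g.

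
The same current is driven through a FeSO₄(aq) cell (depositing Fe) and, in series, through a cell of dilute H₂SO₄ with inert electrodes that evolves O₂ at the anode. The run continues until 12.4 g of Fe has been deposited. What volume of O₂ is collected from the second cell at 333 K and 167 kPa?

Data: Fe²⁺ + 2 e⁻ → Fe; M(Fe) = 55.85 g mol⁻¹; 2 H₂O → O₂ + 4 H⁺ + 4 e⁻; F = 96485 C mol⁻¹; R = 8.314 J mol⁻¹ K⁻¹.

1.84 L

n(Fe) = 12.4 / 55.85 = 0.2220 mol, so n(e⁻) = 2 × 0.2220 = 0.4440 mol.
The cells are in series, so the same 0.4440 mol of electrons passes through the second cell.
2 H₂O → O₂ + 4 H⁺ + 4 e⁻ — 4 mol e⁻ per mol O₂, so n(O₂) = 0.4440/4 = 0.1110 mol.
V = nRT/P = (0.1110 × 8.314 × 333) / (167 × 10³) = 0.00184 m³ = 1.84 L.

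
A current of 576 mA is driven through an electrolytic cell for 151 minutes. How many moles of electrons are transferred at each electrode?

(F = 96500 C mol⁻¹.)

0.0541 mol

Q = I·t = 0.5760 A × 9060.0 s = 5219 C.
n(e⁻) = Q/F = 5219 / 96500 = 0.0541 mol.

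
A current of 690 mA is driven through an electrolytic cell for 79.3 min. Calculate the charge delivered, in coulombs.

Q = I·t = 0.6900 A × 4758.0 s = 3280 C.

3280 C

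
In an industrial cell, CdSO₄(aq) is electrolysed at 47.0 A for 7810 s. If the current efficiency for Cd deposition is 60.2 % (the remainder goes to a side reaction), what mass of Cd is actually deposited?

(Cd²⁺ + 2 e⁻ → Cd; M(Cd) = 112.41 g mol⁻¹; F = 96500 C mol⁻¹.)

Q = I·t = 47.00 × 7810.0 = 367100 C.
n(e⁻) = 367100/96500 = 3.804 mol; theoretically n(Cd) = 3.804/2 = 1.902 mol, m_theo = 213.8 g.
At 60.2 % efficiency, m_actual = 0.602 × 213.8 = 129 g.

129 g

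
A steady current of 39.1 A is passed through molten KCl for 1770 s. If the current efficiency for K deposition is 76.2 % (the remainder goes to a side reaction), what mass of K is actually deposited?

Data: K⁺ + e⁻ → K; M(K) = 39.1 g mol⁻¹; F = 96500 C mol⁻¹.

Q = I·t = 39.10 × 1770.0 = 69210 C.
n(e⁻) = 69210/96500 = 0.7172 mol; theoretically n(K) = 0.7172/1 = 0.7172 mol, m_theo = 28.04 g.
At 76.2 % efficiency, m_actual = 0.762 × 28.04 = 21.4 g.

21.4 g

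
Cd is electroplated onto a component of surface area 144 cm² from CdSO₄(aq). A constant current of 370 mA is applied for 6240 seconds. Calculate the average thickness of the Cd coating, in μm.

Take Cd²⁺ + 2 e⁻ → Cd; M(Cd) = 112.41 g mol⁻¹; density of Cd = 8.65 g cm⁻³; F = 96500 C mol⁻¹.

Q = I·t = 0.3700 × 6240.0 = 2309 C; n(e⁻) = 0.02393 mol.
n(Cd) = n(e⁻)/2 = 0.01196 mol, so m = 0.01196 × 112.41 = 1.345 g.
Volume = m/ρ = 1.345 / 8.65 = 0.1555 cm³.
Thickness = V/A = 0.1555 / 144 = 0.00108 cm = 10.8 μm.

10.8 μm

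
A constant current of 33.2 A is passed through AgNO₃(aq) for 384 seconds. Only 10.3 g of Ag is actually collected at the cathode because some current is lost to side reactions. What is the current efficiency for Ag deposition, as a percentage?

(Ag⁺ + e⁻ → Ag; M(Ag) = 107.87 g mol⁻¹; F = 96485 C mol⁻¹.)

72.3 %

Q = I·t = 33.20 × 384.00 = 12750 C; n(e⁻) = 12750/96485 = 0.1321 mol.
Theoretical n(Ag) = n(e⁻)/1 = 0.1321 mol, i.e. m_theo = 0.1321 × 107.87 = 14.25 g.
Efficiency = m_actual / m_theo = 10.3 / 14.25 = 72.3 %.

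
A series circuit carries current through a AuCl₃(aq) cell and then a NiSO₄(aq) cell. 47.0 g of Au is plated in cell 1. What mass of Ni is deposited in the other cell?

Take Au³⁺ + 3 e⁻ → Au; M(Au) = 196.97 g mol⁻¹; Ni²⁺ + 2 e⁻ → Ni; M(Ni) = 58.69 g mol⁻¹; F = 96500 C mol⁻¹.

n(Au) = 47.0 / 196.97 = 0.2386 mol.
Since Au³⁺ + 3 e⁻ → Au, n(e⁻) passed = 3 × 0.2386 = 0.7158 mol.
Cells in series carry the same charge, so the same 0.7158 mol of electrons passes through cell 2.
Ni²⁺ + 2 e⁻ → Ni, so n(Ni) = 0.7158 / 2 = 0.3579 mol.
m(Ni) = 0.3579 × 58.69 = 21.0 g.

21.0 g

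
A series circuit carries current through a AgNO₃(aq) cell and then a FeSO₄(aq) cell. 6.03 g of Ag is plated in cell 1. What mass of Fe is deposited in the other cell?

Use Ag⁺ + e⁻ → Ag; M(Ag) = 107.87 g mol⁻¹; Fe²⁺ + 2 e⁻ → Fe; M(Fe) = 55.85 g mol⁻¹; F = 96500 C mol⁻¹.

1.56 g

n(Ag) = 6.03 / 107.87 = 0.05590 mol.
Since Ag⁺ + e⁻ → Ag, n(e⁻) passed = 1 × 0.05590 = 0.05590 mol.
Cells in series carry the same charge, so the same 0.05590 mol of electrons passes through cell 2.
Fe²⁺ + 2 e⁻ → Fe, so n(Fe) = 0.05590 / 2 = 0.02795 mol.
m(Fe) = 0.02795 × 55.85 = 1.56 g.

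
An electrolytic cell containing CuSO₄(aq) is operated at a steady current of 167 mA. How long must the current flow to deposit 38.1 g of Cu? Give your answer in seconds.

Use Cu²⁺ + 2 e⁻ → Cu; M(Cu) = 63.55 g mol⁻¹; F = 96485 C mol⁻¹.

6.93 × 10⁵ s

n(Cu) = m/M = 38.1 / 63.55 = 0.5995 mol.
Each Cu atom requires 2 electrons, so n(e⁻) = 2 × 0.5995 = 1.199 mol.
Q = n(e⁻)·F = 1.199 × 96485 = 115700 C.
t = Q/I = 115700 / 0.1670 A = 692800 s.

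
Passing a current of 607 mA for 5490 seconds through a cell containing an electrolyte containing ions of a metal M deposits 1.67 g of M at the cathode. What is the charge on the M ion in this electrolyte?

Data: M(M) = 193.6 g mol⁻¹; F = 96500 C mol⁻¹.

Q = I·t = 0.6070 A × 5490.0 s = 3332 C, so n(e⁻) = 3332/96500 = 0.03453 mol.
n(M) deposited = 1.67 / 193.6 = 0.008626 mol.
Electrons per atom = n(e⁻)/n(M) = 0.03453 / 0.008626 = 4.00 ≈ 4, so the ion is M⁴⁺.

+4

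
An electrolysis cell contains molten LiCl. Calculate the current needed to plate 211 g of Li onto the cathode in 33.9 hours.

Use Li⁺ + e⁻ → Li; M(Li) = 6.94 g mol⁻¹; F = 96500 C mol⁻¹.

24.0 A

n(Li) = 211 / 6.94 = 30.40 mol.
n(e⁻) = 1 × 30.40 = 30.40 mol.
Q = n(e⁻)·F = 30.40 × 96500 = 2934000 C.
I = Q/t = 2934000 / 122040 s = 24.0 A.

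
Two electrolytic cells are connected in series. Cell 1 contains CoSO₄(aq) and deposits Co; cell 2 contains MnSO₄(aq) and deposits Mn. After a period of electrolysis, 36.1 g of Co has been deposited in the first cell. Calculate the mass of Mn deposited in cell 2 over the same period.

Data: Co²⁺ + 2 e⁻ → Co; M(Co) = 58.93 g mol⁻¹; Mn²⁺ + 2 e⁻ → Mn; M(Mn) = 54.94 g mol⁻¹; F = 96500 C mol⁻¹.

n(Co) = 36.1 / 58.93 = 0.6126 mol.
Since Co²⁺ + 2 e⁻ → Co, n(e⁻) passed = 2 × 0.6126 = 1.225 mol.
Cells in series carry the same charge, so the same 1.225 mol of electrons passes through cell 2.
Mn²⁺ + 2 e⁻ → Mn, so n(Mn) = 1.225 / 2 = 0.6126 mol.
m(Mn) = 0.6126 × 54.94 = 33.7 g.

33.7 g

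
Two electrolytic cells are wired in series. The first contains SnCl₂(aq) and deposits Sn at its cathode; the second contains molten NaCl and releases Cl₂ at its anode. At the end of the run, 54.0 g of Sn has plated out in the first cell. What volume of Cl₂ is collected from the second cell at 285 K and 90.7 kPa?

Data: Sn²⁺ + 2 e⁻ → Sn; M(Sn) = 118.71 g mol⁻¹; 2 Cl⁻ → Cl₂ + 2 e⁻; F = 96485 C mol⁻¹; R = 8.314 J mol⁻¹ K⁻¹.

11.9 L

n(Sn) = 54.0 / 118.71 = 0.4549 mol, so n(e⁻) = 2 × 0.4549 = 0.9098 mol.
The cells are in series, so the same 0.9098 mol of electrons passes through the second cell.
2 Cl⁻ → Cl₂ + 2 e⁻ — 2 mol e⁻ per mol Cl₂, so n(Cl₂) = 0.9098/2 = 0.4549 mol.
V = nRT/P = (0.4549 × 8.314 × 285) / (90.7 × 10³) = 0.0119 m³ = 11.9 L.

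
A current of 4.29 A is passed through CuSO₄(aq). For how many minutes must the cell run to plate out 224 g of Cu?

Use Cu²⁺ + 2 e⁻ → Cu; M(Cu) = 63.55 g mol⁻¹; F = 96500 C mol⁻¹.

2640 min

n(Cu) = m/M = 224 / 63.55 = 3.525 mol.
Each Cu atom requires 2 electrons, so n(e⁻) = 2 × 3.525 = 7.050 mol.
Q = n(e⁻)·F = 7.050 × 96500 = 680300 C.
t = Q/I = 680300 / 4.290 A = 158600 s = 2640 min.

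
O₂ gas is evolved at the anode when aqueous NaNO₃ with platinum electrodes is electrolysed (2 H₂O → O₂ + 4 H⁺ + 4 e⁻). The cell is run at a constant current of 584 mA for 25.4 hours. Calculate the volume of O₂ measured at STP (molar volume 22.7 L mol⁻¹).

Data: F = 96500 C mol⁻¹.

Q = I·t = 0.5840 A × 91440 s = 53400 C.
n(e⁻) = Q/F = 53400 / 96500 = 0.5534 mol.
4 electrons are transferred per O₂ molecule, so n(O₂) = 0.5534 / 4 = 0.1383 mol.
V = n × V_m = 0.1383 × 22.7 = 3.14 L.

3.14 L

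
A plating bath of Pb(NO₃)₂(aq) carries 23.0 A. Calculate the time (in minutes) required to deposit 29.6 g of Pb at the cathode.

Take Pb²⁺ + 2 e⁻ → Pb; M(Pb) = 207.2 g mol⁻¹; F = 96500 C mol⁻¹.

n(Pb) = m/M = 29.6 / 207.2 = 0.1429 mol.
Each Pb atom requires 2 electrons, so n(e⁻) = 2 × 0.1429 = 0.2857 mol.
Q = n(e⁻)·F = 0.2857 × 96500 = 27570 C.
t = Q/I = 27570 / 23.00 A = 1199 s = 20.0 min.

20.0 min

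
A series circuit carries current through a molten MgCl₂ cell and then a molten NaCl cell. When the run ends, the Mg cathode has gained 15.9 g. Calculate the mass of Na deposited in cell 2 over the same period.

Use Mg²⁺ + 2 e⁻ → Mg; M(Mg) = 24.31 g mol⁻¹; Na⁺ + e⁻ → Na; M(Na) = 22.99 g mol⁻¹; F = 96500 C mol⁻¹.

30.1 g

n(Mg) = 15.9 / 24.31 = 0.6541 mol.
Since Mg²⁺ + 2 e⁻ → Mg, n(e⁻) passed = 2 × 0.6541 = 1.308 mol.
Cells in series carry the same charge, so the same 1.308 mol of electrons passes through cell 2.
Na⁺ + e⁻ → Na, so n(Na) = 1.308 / 1 = 1.308 mol.
m(Na) = 1.308 × 22.99 = 30.1 g.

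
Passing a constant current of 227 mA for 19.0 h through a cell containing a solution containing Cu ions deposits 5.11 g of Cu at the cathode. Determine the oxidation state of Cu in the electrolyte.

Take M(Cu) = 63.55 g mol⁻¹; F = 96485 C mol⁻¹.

+2

Q = I·t = 0.2270 A × 68400 s = 15530 C, so n(e⁻) = 15530/96485 = 0.1609 mol.
n(Cu) deposited = 5.11 / 63.55 = 0.08041 mol.
Electrons per atom = n(e⁻)/n(Cu) = 0.1609 / 0.08041 = 2.00 ≈ 2, so the ion is Cu²⁺.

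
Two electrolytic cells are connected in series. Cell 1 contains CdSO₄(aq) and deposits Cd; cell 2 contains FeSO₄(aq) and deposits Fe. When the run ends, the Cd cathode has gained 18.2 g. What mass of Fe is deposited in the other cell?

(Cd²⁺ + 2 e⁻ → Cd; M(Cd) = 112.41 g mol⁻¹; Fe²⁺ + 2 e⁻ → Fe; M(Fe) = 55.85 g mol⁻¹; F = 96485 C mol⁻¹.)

n(Cd) = 18.2 / 112.41 = 0.1619 mol.
Since Cd²⁺ + 2 e⁻ → Cd, n(e⁻) passed = 2 × 0.1619 = 0.3238 mol.
Cells in series carry the same charge, so the same 0.3238 mol of electrons passes through cell 2.
Fe²⁺ + 2 e⁻ → Fe, so n(Fe) = 0.3238 / 2 = 0.1619 mol.
m(Fe) = 0.1619 × 55.85 = 9.04 g.

9.04 g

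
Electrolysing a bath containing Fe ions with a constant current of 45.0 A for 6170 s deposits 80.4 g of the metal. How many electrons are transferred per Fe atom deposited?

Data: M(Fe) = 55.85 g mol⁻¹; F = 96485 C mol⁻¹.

2

Q = I·t = 45.00 A × 6170.0 s = 277600 C, so n(e⁻) = 277600/96485 = 2.878 mol.
n(Fe) deposited = 80.4 / 55.85 = 1.440 mol.
Electrons per atom = n(e⁻)/n(Fe) = 2.878 / 1.440 = 2.00 ≈ 2, so the ion is Fe²⁺.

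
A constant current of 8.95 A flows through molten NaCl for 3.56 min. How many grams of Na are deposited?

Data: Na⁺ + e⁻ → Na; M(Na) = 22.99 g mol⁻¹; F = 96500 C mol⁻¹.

0.455 g

Q = I·t = 8.950 A × 213.60 s = 1912 C.
n(e⁻) = Q/F = 1912 / 96500 = 0.01981 mol.
Na⁺ + e⁻ → Na, so n(Na) = n(e⁻)/1 = 0.01981 mol.
m = n·M = 0.01981 × 22.99 = 0.455 g.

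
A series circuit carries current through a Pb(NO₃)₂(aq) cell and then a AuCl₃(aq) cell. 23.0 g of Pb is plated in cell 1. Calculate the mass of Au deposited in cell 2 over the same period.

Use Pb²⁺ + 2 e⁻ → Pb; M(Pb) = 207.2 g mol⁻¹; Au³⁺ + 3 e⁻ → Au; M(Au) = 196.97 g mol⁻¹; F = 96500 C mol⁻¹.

14.6 g

n(Pb) = 23.0 / 207.2 = 0.1110 mol.
Since Pb²⁺ + 2 e⁻ → Pb, n(e⁻) passed = 2 × 0.1110 = 0.2220 mol.
Cells in series carry the same charge, so the same 0.2220 mol of electrons passes through cell 2.
Au³⁺ + 3 e⁻ → Au, so n(Au) = 0.2220 / 3 = 0.07400 mol.
m(Au) = 0.07400 × 196.97 = 14.6 g.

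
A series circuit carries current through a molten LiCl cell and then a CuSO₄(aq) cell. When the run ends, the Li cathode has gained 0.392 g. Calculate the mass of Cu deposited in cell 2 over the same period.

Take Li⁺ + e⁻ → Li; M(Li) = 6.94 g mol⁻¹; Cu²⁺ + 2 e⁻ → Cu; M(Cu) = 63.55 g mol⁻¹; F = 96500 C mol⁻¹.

1.79 g

n(Li) = 0.392 / 6.94 = 0.05648 mol.
Since Li⁺ + e⁻ → Li, n(e⁻) passed = 1 × 0.05648 = 0.05648 mol.
Cells in series carry the same charge, so the same 0.05648 mol of electrons passes through cell 2.
Cu²⁺ + 2 e⁻ → Cu, so n(Cu) = 0.05648 / 2 = 0.02824 mol.
m(Cu) = 0.02824 × 63.55 = 1.79 g.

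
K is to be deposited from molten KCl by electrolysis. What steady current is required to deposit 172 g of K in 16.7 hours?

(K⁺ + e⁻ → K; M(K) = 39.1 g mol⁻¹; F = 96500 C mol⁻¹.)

7.06 A

n(K) = 172 / 39.1 = 4.399 mol.
n(e⁻) = 1 × 4.399 = 4.399 mol.
Q = n(e⁻)·F = 4.399 × 96500 = 424500 C.
I = Q/t = 424500 / 60120 s = 7.06 A.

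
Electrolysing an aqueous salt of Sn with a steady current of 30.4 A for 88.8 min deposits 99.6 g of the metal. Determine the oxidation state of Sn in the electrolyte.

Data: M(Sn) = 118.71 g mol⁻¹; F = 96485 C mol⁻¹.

Q = I·t = 30.40 A × 5328.0 s = 162000 C, so n(e⁻) = 162000/96485 = 1.679 mol.
n(Sn) deposited = 99.6 / 118.71 = 0.8390 mol.
Electrons per atom = n(e⁻)/n(Sn) = 1.679 / 0.8390 = 2.00 ≈ 2, so the ion is Sn²⁺.

+2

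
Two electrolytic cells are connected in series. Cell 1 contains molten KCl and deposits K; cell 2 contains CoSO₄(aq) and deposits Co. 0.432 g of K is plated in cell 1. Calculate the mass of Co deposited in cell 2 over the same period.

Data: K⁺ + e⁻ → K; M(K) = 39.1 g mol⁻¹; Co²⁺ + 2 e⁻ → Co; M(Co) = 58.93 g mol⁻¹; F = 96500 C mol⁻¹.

0.326 g

n(K) = 0.432 / 39.1 = 0.01105 mol.
Since K⁺ + e⁻ → K, n(e⁻) passed = 1 × 0.01105 = 0.01105 mol.
Cells in series carry the same charge, so the same 0.01105 mol of electrons passes through cell 2.
Co²⁺ + 2 e⁻ → Co, so n(Co) = 0.01105 / 2 = 0.005524 mol.
m(Co) = 0.005524 × 58.93 = 0.326 g.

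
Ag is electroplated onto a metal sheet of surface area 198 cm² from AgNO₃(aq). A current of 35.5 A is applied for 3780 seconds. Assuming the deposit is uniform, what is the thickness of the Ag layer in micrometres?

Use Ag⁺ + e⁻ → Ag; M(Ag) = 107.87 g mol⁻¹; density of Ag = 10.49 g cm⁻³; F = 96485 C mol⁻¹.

Q = I·t = 35.50 × 3780.0 = 134200 C; n(e⁻) = 1.391 mol.
n(Ag) = n(e⁻)/1 = 1.391 mol, so m = 1.391 × 107.87 = 150.0 g.
Volume = m/ρ = 150.0 / 10.49 = 14.30 cm³.
Thickness = V/A = 14.30 / 198 = 0.0722 cm = 722 μm.

722 μm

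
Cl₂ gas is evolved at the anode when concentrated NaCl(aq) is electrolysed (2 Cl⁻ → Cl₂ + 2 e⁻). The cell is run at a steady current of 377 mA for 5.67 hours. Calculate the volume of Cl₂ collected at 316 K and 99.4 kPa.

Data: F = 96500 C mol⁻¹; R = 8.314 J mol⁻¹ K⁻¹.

1.05 L

Q = I·t = 0.3770 A × 20412 s = 7695 C.
n(e⁻) = Q/F = 7695 / 96500 = 0.07974 mol.
2 electrons are transferred per Cl₂ molecule, so n(Cl₂) = 0.07974 / 2 = 0.03987 mol.
V = nRT/P = (0.03987 × 8.314 × 316) / (99.4 × 10³ Pa) = 0.00105 m³ = 1.05 L.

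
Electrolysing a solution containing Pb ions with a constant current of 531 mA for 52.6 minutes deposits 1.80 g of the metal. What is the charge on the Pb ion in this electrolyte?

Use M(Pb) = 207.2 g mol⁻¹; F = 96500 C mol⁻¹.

+2

Q = I·t = 0.5310 A × 3156.0 s = 1676 C, so n(e⁻) = 1676/96500 = 0.01737 mol.
n(Pb) deposited = 1.80 / 207.2 = 0.008687 mol.
Electrons per atom = n(e⁻)/n(Pb) = 0.01737 / 0.008687 = 2.00 ≈ 2, so the ion is Pb²⁺.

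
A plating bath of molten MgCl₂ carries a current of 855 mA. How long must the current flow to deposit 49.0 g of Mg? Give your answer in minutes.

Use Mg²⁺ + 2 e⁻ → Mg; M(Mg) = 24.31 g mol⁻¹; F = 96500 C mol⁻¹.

n(Mg) = m/M = 49.0 / 24.31 = 2.016 mol.
Each Mg atom requires 2 electrons, so n(e⁻) = 2 × 2.016 = 4.031 mol.
Q = n(e⁻)·F = 4.031 × 96500 = 389000 C.
t = Q/I = 389000 / 0.8550 A = 455000 s = 7580 min.

7580 min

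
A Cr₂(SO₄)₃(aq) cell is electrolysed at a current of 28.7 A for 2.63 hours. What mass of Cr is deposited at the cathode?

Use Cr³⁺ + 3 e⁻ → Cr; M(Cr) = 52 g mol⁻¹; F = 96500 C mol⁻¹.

48.8 g

Q = I·t = 28.70 A × 9468.0 s = 271700 C.
n(e⁻) = Q/F = 271700 / 96500 = 2.816 mol.
Cr³⁺ + 3 e⁻ → Cr, so n(Cr) = n(e⁻)/3 = 0.9386 mol.
m = n·M = 0.9386 × 52 = 48.8 g.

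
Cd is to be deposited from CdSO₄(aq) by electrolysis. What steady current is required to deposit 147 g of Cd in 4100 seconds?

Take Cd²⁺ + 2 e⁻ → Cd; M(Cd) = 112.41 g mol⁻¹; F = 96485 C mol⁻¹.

61.5 A

n(Cd) = 147 / 112.41 = 1.308 mol.
n(e⁻) = 2 × 1.308 = 2.615 mol.
Q = n(e⁻)·F = 2.615 × 96485 = 252300 C.
I = Q/t = 252300 / 4100.0 s = 61.5 A.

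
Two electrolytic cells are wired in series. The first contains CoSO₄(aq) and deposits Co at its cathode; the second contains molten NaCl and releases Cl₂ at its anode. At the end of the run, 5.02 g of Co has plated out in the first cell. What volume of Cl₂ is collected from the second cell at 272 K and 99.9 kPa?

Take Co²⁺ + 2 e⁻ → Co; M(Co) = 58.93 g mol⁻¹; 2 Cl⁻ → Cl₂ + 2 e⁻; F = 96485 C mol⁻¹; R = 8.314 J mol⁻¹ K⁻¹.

1.93 L

n(Co) = 5.02 / 58.93 = 0.08519 mol, so n(e⁻) = 2 × 0.08519 = 0.1704 mol.
The cells are in series, so the same 0.1704 mol of electrons passes through the second cell.
2 Cl⁻ → Cl₂ + 2 e⁻ — 2 mol e⁻ per mol Cl₂, so n(Cl₂) = 0.1704/2 = 0.08519 mol.
V = nRT/P = (0.08519 × 8.314 × 272) / (99.9 × 10³) = 0.00193 m³ = 1.93 L.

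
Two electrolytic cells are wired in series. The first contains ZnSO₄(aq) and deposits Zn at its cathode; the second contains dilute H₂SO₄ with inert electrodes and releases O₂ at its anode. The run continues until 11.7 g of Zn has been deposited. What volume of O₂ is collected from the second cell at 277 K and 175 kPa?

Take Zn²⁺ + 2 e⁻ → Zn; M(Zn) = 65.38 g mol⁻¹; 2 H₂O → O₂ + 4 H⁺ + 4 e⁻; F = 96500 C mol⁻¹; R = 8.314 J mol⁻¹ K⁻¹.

n(Zn) = 11.7 / 65.38 = 0.1790 mol, so n(e⁻) = 2 × 0.1790 = 0.3579 mol.
The cells are in series, so the same 0.3579 mol of electrons passes through the second cell.
2 H₂O → O₂ + 4 H⁺ + 4 e⁻ — 4 mol e⁻ per mol O₂, so n(O₂) = 0.3579/4 = 0.08948 mol.
V = nRT/P = (0.08948 × 8.314 × 277) / (175 × 10³) = 0.00118 m³ = 1.18 L.

1.18 L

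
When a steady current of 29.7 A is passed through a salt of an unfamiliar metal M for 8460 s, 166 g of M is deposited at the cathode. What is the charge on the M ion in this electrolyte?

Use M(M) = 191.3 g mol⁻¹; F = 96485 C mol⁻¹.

Q = I·t = 29.70 A × 8460.0 s = 251300 C, so n(e⁻) = 251300/96485 = 2.604 mol.
n(M) deposited = 166 / 191.3 = 0.8677 mol.
Electrons per atom = n(e⁻)/n(M) = 2.604 / 0.8677 = 3.00 ≈ 3, so the ion is M³⁺.

+3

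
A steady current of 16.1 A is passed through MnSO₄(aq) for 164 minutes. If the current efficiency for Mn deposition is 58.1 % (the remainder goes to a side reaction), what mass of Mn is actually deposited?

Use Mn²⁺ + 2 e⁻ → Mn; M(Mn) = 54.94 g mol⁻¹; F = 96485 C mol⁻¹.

Q = I·t = 16.10 × 9840.0 = 158400 C.
n(e⁻) = 158400/96485 = 1.642 mol; theoretically n(Mn) = 1.642/2 = 0.8210 mol, m_theo = 45.10 g.
At 58.1 % efficiency, m_actual = 0.581 × 45.10 = 26.2 g.

26.2 g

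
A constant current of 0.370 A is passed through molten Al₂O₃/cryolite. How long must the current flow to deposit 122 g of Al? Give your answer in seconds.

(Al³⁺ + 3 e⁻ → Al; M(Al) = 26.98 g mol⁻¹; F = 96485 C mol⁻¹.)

3.54 × 10⁶ s

n(Al) = m/M = 122 / 26.98 = 4.522 mol.
Each Al atom requires 3 electrons, so n(e⁻) = 3 × 4.522 = 13.57 mol.
Q = n(e⁻)·F = 13.57 × 96485 = 1309000 C.
t = Q/I = 1309000 / 0.3700 A = 3538000 s.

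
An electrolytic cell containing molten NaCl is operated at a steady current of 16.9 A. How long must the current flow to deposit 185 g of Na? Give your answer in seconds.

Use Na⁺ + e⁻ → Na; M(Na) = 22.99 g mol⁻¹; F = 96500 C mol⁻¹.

n(Na) = m/M = 185 / 22.99 = 8.047 mol.
Each Na atom requires 1 electron, so n(e⁻) = 1 × 8.047 = 8.047 mol.
Q = n(e⁻)·F = 8.047 × 96500 = 776500 C.
t = Q/I = 776500 / 16.90 A = 45950 s.

45900 s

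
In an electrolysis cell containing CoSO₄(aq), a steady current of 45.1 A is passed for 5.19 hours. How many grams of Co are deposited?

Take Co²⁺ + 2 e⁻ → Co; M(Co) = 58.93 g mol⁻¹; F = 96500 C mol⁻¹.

257 g

Q = I·t = 45.10 A × 18684 s = 842600 C.
n(e⁻) = Q/F = 842600 / 96500 = 8.732 mol.
Co²⁺ + 2 e⁻ → Co, so n(Co) = n(e⁻)/2 = 4.366 mol.
m = n·M = 4.366 × 58.93 = 257 g.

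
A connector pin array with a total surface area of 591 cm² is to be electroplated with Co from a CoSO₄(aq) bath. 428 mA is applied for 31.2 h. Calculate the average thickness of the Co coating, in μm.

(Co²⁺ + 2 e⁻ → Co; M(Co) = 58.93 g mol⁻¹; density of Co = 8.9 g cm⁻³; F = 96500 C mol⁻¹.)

27.9 μm

Q = I·t = 0.4280 × 112320 = 48070 C; n(e⁻) = 0.4982 mol.
n(Co) = n(e⁻)/2 = 0.2491 mol, so m = 0.2491 × 58.93 = 14.68 g.
Volume = m/ρ = 14.68 / 8.9 = 1.649 cm³.
Thickness = V/A = 1.649 / 591 = 0.00279 cm = 27.9 μm.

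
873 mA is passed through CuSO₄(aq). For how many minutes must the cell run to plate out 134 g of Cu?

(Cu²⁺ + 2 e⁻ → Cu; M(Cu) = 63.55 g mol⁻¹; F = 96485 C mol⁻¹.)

n(Cu) = m/M = 134 / 63.55 = 2.109 mol.
Each Cu atom requires 2 electrons, so n(e⁻) = 2 × 2.109 = 4.217 mol.
Q = n(e⁻)·F = 4.217 × 96485 = 406900 C.
t = Q/I = 406900 / 0.8730 A = 466100 s = 7770 min.

7770 min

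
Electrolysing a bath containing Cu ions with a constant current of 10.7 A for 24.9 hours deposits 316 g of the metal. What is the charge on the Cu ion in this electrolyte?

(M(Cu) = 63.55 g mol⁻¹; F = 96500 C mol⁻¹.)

Q = I·t = 10.70 A × 89640 s = 959100 C, so n(e⁻) = 959100/96500 = 9.939 mol.
n(Cu) deposited = 316 / 63.55 = 4.972 mol.
Electrons per atom = n(e⁻)/n(Cu) = 9.939 / 4.972 = 2.00 ≈ 2, so the ion is Cu²⁺.

+2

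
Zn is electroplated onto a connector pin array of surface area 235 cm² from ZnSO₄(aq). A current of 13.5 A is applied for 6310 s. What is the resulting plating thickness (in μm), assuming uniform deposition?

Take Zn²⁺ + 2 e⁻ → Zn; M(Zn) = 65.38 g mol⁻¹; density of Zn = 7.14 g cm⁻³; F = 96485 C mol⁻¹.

Q = I·t = 13.50 × 6310.0 = 85180 C; n(e⁻) = 0.8829 mol.
n(Zn) = n(e⁻)/2 = 0.4414 mol, so m = 0.4414 × 65.38 = 28.86 g.
Volume = m/ρ = 28.86 / 7.14 = 4.042 cm³.
Thickness = V/A = 4.042 / 235 = 0.0172 cm = 172 μm.

172 μm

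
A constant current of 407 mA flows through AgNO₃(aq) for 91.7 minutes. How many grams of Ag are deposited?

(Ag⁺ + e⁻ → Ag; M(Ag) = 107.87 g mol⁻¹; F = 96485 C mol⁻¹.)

Q = I·t = 0.4070 A × 5502.0 s = 2239 C.
n(e⁻) = Q/F = 2239 / 96485 = 0.02321 mol.
Ag⁺ + e⁻ → Ag, so n(Ag) = n(e⁻)/1 = 0.02321 mol.
m = n·M = 0.02321 × 107.87 = 2.50 g.

2.50 g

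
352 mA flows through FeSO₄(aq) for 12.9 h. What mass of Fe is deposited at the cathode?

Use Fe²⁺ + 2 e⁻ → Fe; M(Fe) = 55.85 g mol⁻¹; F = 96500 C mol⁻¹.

4.73 g

Q = I·t = 0.3520 A × 46440 s = 16350 C.
n(e⁻) = Q/F = 16350 / 96500 = 0.1694 mol.
Fe²⁺ + 2 e⁻ → Fe, so n(Fe) = n(e⁻)/2 = 0.08470 mol.
m = n·M = 0.08470 × 55.85 = 4.73 g.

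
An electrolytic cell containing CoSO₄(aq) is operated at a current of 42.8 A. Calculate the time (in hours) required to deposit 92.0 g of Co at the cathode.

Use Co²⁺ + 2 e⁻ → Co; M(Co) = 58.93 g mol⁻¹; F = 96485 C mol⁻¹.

1.96 h

n(Co) = m/M = 92.0 / 58.93 = 1.561 mol.
Each Co atom requires 2 electrons, so n(e⁻) = 2 × 1.561 = 3.122 mol.
Q = n(e⁻)·F = 3.122 × 96485 = 301300 C.
t = Q/I = 301300 / 42.80 A = 7039 s = 1.96 h.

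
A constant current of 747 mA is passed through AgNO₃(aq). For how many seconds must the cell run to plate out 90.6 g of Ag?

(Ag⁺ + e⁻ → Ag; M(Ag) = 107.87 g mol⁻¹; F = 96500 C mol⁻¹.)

n(Ag) = m/M = 90.6 / 107.87 = 0.8399 mol.
Each Ag atom requires 1 electron, so n(e⁻) = 1 × 0.8399 = 0.8399 mol.
Q = n(e⁻)·F = 0.8399 × 96500 = 81050 C.
t = Q/I = 81050 / 0.7470 A = 108500 s.

1.09 × 10⁵ s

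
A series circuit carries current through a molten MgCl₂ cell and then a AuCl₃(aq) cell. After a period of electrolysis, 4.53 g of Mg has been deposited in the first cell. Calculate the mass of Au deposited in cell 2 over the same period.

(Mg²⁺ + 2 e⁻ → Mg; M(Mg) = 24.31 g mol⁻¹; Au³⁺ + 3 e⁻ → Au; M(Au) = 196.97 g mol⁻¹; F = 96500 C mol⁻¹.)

n(Mg) = 4.53 / 24.31 = 0.1863 mol.
Since Mg²⁺ + 2 e⁻ → Mg, n(e⁻) passed = 2 × 0.1863 = 0.3727 mol.
Cells in series carry the same charge, so the same 0.3727 mol of electrons passes through cell 2.
Au³⁺ + 3 e⁻ → Au, so n(Au) = 0.3727 / 3 = 0.1242 mol.
m(Au) = 0.1242 × 196.97 = 24.5 g.

24.5 g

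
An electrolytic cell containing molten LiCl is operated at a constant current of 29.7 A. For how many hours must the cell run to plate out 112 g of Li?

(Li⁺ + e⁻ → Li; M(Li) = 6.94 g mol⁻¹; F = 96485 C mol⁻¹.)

n(Li) = m/M = 112 / 6.94 = 16.14 mol.
Each Li atom requires 1 electron, so n(e⁻) = 1 × 16.14 = 16.14 mol.
Q = n(e⁻)·F = 16.14 × 96485 = 1557000 C.
t = Q/I = 1557000 / 29.70 A = 52430 s = 14.6 h.

14.6 h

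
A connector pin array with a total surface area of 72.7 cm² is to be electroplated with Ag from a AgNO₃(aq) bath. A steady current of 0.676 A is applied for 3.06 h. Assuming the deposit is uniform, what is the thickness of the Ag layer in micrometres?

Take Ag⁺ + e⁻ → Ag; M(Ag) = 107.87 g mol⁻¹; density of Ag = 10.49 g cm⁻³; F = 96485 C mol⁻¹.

109 μm

Q = I·t = 0.6760 × 11016 = 7447 C; n(e⁻) = 0.07718 mol.
n(Ag) = n(e⁻)/1 = 0.07718 mol, so m = 0.07718 × 107.87 = 8.326 g.
Volume = m/ρ = 8.326 / 10.49 = 0.7937 cm³.
Thickness = V/A = 0.7937 / 72.7 = 0.0109 cm = 109 μm.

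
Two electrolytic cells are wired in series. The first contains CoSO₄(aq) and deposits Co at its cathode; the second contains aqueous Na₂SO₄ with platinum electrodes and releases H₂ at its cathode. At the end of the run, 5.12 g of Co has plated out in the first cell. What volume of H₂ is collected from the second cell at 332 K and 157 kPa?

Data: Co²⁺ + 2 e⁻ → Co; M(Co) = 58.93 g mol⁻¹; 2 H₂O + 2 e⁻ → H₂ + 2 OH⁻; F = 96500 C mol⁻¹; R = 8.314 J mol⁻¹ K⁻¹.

n(Co) = 5.12 / 58.93 = 0.08688 mol, so n(e⁻) = 2 × 0.08688 = 0.1738 mol.
The cells are in series, so the same 0.1738 mol of electrons passes through the second cell.
2 H₂O + 2 e⁻ → H₂ + 2 OH⁻ — 2 mol e⁻ per mol H₂, so n(H₂) = 0.1738/2 = 0.08688 mol.
V = nRT/P = (0.08688 × 8.314 × 332) / (157 × 10³) = 0.00153 m³ = 1.53 L.

1.53 L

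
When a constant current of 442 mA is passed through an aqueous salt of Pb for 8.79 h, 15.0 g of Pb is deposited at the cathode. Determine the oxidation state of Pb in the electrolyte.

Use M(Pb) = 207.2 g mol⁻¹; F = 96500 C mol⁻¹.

+2

Q = I·t = 0.4420 A × 31644 s = 13990 C, so n(e⁻) = 13990/96500 = 0.1449 mol.
n(Pb) deposited = 15.0 / 207.2 = 0.07239 mol.
Electrons per atom = n(e⁻)/n(Pb) = 0.1449 / 0.07239 = 2.00 ≈ 2, so the ion is Pb²⁺.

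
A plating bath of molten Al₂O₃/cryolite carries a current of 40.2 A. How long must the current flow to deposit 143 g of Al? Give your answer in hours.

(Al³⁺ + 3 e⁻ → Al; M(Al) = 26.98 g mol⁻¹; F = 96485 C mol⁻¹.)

n(Al) = m/M = 143 / 26.98 = 5.300 mol.
Each Al atom requires 3 electrons, so n(e⁻) = 3 × 5.300 = 15.90 mol.
Q = n(e⁻)·F = 15.90 × 96485 = 1534000 C.
t = Q/I = 1534000 / 40.20 A = 38160 s = 10.6 h.

10.6 h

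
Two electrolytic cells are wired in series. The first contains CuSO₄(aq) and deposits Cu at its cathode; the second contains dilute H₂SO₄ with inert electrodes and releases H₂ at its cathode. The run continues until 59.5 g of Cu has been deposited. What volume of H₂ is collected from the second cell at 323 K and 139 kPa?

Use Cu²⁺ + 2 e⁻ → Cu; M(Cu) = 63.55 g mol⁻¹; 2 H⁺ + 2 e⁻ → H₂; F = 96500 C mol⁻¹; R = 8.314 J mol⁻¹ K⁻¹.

n(Cu) = 59.5 / 63.55 = 0.9363 mol, so n(e⁻) = 2 × 0.9363 = 1.873 mol.
The cells are in series, so the same 1.873 mol of electrons passes through the second cell.
2 H⁺ + 2 e⁻ → H₂ — 2 mol e⁻ per mol H₂, so n(H₂) = 1.873/2 = 0.9363 mol.
V = nRT/P = (0.9363 × 8.314 × 323) / (139 × 10³) = 0.0181 m³ = 18.1 L.

18.1 L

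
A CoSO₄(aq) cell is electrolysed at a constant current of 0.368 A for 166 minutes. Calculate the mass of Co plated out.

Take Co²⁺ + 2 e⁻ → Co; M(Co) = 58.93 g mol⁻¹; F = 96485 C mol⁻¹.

1.12 g

Q = I·t = 0.3680 A × 9960.0 s = 3665 C.
n(e⁻) = Q/F = 3665 / 96485 = 0.03799 mol.
Co²⁺ + 2 e⁻ → Co, so n(Co) = n(e⁻)/2 = 0.01899 mol.
m = n·M = 0.01899 × 58.93 = 1.12 g.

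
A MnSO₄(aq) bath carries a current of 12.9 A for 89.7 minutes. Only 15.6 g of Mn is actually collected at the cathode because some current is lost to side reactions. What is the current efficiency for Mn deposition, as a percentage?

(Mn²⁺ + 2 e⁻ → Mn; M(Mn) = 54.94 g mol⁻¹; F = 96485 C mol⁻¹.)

78.9 %

Q = I·t = 12.90 × 5382.0 = 69430 C; n(e⁻) = 69430/96485 = 0.7196 mol.
Theoretical n(Mn) = n(e⁻)/2 = 0.3598 mol, i.e. m_theo = 0.3598 × 54.94 = 19.77 g.
Efficiency = m_actual / m_theo = 15.6 / 19.77 = 78.9 %.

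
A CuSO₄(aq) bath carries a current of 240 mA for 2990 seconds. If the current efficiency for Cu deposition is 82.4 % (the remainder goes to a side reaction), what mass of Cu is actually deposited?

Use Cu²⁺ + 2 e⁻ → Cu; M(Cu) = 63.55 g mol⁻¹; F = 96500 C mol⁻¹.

Q = I·t = 0.2400 × 2990.0 = 717.6 C.
n(e⁻) = 717.6/96500 = 0.007436 mol; theoretically n(Cu) = 0.007436/2 = 0.003718 mol, m_theo = 0.2363 g.
At 82.4 % efficiency, m_actual = 0.824 × 0.2363 = 0.195 g.

0.195 g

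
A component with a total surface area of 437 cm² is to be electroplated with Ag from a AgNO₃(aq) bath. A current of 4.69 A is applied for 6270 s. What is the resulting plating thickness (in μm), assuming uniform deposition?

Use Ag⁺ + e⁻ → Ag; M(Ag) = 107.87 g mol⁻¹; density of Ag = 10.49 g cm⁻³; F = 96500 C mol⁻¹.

Q = I·t = 4.690 × 6270.0 = 29410 C; n(e⁻) = 0.3047 mol.
n(Ag) = n(e⁻)/1 = 0.3047 mol, so m = 0.3047 × 107.87 = 32.87 g.
Volume = m/ρ = 32.87 / 10.49 = 3.134 cm³.
Thickness = V/A = 3.134 / 437 = 0.00717 cm = 71.7 μm.

71.7 μm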